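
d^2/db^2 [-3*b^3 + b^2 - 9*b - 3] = 2 - 18*b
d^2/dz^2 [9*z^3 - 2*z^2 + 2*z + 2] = 54*z - 4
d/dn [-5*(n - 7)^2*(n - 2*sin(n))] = (5*n - 35)*(-2*n + (n - 7)*(2*cos(n) - 1) + 4*sin(n))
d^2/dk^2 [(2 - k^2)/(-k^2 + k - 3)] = 2*(k^3 - 15*k^2 + 6*k + 13)/(k^6 - 3*k^5 + 12*k^4 - 19*k^3 + 36*k^2 - 27*k + 27)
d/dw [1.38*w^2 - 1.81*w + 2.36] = 2.76*w - 1.81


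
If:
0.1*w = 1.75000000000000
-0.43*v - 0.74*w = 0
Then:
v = -30.12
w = 17.50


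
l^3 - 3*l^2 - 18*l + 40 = (l - 5)*(l - 2)*(l + 4)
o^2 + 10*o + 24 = (o + 4)*(o + 6)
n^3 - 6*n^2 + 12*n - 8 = (n - 2)^3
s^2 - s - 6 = (s - 3)*(s + 2)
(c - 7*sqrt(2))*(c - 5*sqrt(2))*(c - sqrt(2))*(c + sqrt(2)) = c^4 - 12*sqrt(2)*c^3 + 68*c^2 + 24*sqrt(2)*c - 140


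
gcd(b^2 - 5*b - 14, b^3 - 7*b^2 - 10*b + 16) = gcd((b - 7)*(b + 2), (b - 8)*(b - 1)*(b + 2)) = b + 2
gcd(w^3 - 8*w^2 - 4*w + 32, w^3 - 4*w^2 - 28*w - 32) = w^2 - 6*w - 16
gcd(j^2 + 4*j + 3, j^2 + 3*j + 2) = j + 1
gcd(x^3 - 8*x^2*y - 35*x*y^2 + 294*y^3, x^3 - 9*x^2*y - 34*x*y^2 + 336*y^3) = x^2 - x*y - 42*y^2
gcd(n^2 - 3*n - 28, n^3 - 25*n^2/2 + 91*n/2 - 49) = n - 7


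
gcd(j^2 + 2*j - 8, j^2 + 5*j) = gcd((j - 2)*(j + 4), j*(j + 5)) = 1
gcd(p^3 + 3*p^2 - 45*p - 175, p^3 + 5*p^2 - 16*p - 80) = p + 5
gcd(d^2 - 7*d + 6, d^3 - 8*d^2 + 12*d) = d - 6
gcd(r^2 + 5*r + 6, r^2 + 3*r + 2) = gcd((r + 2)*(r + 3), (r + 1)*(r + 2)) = r + 2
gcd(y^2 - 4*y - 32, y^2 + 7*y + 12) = y + 4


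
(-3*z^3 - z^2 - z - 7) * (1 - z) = 3*z^4 - 2*z^3 + 6*z - 7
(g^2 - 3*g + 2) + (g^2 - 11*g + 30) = 2*g^2 - 14*g + 32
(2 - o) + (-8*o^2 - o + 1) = -8*o^2 - 2*o + 3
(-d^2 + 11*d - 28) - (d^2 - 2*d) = -2*d^2 + 13*d - 28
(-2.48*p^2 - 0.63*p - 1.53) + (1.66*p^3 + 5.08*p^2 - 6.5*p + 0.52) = 1.66*p^3 + 2.6*p^2 - 7.13*p - 1.01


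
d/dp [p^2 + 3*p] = 2*p + 3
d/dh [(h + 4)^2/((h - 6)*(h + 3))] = (-11*h^2 - 68*h - 96)/(h^4 - 6*h^3 - 27*h^2 + 108*h + 324)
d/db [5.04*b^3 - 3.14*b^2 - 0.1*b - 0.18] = 15.12*b^2 - 6.28*b - 0.1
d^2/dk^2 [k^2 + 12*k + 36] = 2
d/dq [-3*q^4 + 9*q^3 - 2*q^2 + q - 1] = -12*q^3 + 27*q^2 - 4*q + 1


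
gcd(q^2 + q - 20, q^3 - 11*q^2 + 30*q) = 1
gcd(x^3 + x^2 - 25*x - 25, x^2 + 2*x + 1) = x + 1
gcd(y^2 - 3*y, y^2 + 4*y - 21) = y - 3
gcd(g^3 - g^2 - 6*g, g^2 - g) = g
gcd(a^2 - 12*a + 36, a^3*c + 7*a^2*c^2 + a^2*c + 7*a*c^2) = 1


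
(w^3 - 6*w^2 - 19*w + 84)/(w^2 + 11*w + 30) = (w^3 - 6*w^2 - 19*w + 84)/(w^2 + 11*w + 30)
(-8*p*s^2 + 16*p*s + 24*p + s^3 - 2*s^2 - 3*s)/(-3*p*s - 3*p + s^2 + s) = (8*p*s - 24*p - s^2 + 3*s)/(3*p - s)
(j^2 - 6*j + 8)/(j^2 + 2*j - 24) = (j - 2)/(j + 6)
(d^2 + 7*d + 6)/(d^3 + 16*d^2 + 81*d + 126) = (d + 1)/(d^2 + 10*d + 21)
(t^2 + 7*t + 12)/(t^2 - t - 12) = (t + 4)/(t - 4)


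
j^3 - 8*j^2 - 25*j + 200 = (j - 8)*(j - 5)*(j + 5)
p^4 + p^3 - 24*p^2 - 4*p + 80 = (p - 4)*(p - 2)*(p + 2)*(p + 5)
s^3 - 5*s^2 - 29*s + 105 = (s - 7)*(s - 3)*(s + 5)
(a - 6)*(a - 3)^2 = a^3 - 12*a^2 + 45*a - 54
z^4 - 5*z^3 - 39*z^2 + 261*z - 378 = (z - 6)*(z - 3)^2*(z + 7)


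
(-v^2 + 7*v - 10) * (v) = -v^3 + 7*v^2 - 10*v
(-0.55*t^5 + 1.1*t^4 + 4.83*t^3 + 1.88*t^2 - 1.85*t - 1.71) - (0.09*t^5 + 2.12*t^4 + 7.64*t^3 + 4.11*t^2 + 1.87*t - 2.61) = -0.64*t^5 - 1.02*t^4 - 2.81*t^3 - 2.23*t^2 - 3.72*t + 0.9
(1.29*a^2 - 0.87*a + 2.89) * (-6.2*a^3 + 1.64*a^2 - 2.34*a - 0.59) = -7.998*a^5 + 7.5096*a^4 - 22.3634*a^3 + 6.0143*a^2 - 6.2493*a - 1.7051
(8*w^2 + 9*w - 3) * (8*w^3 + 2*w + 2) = 64*w^5 + 72*w^4 - 8*w^3 + 34*w^2 + 12*w - 6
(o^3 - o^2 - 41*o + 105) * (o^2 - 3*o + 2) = o^5 - 4*o^4 - 36*o^3 + 226*o^2 - 397*o + 210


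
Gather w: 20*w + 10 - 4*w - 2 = 16*w + 8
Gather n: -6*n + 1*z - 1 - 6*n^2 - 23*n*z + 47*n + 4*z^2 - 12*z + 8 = -6*n^2 + n*(41 - 23*z) + 4*z^2 - 11*z + 7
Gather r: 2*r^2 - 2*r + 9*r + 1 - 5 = 2*r^2 + 7*r - 4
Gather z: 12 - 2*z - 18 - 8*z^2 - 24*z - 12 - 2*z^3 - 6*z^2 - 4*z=-2*z^3 - 14*z^2 - 30*z - 18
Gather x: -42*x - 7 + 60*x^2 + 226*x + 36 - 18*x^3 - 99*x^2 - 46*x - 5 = -18*x^3 - 39*x^2 + 138*x + 24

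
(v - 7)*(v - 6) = v^2 - 13*v + 42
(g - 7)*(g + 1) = g^2 - 6*g - 7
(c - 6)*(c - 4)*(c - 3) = c^3 - 13*c^2 + 54*c - 72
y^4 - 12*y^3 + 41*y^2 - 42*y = y*(y - 7)*(y - 3)*(y - 2)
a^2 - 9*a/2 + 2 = (a - 4)*(a - 1/2)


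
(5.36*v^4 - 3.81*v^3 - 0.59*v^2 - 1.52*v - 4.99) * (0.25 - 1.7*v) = -9.112*v^5 + 7.817*v^4 + 0.0504999999999999*v^3 + 2.4365*v^2 + 8.103*v - 1.2475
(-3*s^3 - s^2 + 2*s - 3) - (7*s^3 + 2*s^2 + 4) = -10*s^3 - 3*s^2 + 2*s - 7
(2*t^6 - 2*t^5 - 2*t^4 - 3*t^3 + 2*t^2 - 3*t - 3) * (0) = 0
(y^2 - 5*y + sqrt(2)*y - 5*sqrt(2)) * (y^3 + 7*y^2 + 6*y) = y^5 + sqrt(2)*y^4 + 2*y^4 - 29*y^3 + 2*sqrt(2)*y^3 - 29*sqrt(2)*y^2 - 30*y^2 - 30*sqrt(2)*y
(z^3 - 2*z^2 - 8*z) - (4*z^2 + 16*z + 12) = z^3 - 6*z^2 - 24*z - 12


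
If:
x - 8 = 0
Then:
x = 8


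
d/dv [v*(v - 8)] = 2*v - 8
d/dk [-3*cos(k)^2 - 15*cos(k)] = 3*(2*cos(k) + 5)*sin(k)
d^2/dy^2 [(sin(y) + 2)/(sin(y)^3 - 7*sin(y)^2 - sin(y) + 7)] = (-4*(1 - cos(2*y))^2*sin(y) + 41*(1 - cos(2*y))^2 - 615*sin(y) - 103*sin(3*y) + 686*cos(2*y) - 19*cos(4*y) - 1523)/((sin(y) - 7)^3*(cos(2*y) + 1)^2)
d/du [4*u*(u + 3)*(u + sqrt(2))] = 12*u^2 + 8*sqrt(2)*u + 24*u + 12*sqrt(2)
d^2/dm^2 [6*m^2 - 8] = 12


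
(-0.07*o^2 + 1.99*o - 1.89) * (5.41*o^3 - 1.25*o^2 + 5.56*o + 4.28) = -0.3787*o^5 + 10.8534*o^4 - 13.1016*o^3 + 13.1273*o^2 - 1.9912*o - 8.0892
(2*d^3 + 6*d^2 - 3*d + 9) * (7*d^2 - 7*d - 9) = 14*d^5 + 28*d^4 - 81*d^3 + 30*d^2 - 36*d - 81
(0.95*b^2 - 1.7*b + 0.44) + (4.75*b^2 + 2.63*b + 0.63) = 5.7*b^2 + 0.93*b + 1.07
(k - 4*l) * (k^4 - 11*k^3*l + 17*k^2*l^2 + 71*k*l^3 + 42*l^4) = k^5 - 15*k^4*l + 61*k^3*l^2 + 3*k^2*l^3 - 242*k*l^4 - 168*l^5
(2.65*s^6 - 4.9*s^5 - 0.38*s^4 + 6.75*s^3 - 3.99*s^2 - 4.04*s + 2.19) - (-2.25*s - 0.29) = 2.65*s^6 - 4.9*s^5 - 0.38*s^4 + 6.75*s^3 - 3.99*s^2 - 1.79*s + 2.48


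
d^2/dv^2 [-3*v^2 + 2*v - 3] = -6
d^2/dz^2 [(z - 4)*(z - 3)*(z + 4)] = 6*z - 6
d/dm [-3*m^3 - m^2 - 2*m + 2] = -9*m^2 - 2*m - 2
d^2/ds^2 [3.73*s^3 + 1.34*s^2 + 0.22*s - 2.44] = 22.38*s + 2.68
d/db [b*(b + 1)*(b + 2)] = 3*b^2 + 6*b + 2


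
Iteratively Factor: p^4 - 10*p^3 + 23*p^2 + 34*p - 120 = (p - 4)*(p^3 - 6*p^2 - p + 30) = (p - 4)*(p - 3)*(p^2 - 3*p - 10) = (p - 5)*(p - 4)*(p - 3)*(p + 2)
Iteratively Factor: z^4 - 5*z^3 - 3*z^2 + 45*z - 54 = (z - 2)*(z^3 - 3*z^2 - 9*z + 27) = (z - 3)*(z - 2)*(z^2 - 9) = (z - 3)^2*(z - 2)*(z + 3)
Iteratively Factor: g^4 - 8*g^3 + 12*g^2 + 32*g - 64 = (g - 4)*(g^3 - 4*g^2 - 4*g + 16) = (g - 4)^2*(g^2 - 4) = (g - 4)^2*(g - 2)*(g + 2)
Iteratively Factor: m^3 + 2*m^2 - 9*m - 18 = (m + 2)*(m^2 - 9) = (m - 3)*(m + 2)*(m + 3)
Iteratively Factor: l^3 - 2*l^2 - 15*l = (l + 3)*(l^2 - 5*l) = (l - 5)*(l + 3)*(l)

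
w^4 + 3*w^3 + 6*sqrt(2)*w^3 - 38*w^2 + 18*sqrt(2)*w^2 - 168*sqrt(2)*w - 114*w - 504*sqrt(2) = (w + 3)*(w - 4*sqrt(2))*(w + 3*sqrt(2))*(w + 7*sqrt(2))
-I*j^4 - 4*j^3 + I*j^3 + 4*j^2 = j^2*(j - 4*I)*(-I*j + I)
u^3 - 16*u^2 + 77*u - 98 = (u - 7)^2*(u - 2)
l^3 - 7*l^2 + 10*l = l*(l - 5)*(l - 2)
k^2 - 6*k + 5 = (k - 5)*(k - 1)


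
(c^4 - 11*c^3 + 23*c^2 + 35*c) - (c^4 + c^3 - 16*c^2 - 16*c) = -12*c^3 + 39*c^2 + 51*c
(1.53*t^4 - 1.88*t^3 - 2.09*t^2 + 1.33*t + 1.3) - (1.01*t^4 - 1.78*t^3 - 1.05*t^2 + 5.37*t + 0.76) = 0.52*t^4 - 0.0999999999999999*t^3 - 1.04*t^2 - 4.04*t + 0.54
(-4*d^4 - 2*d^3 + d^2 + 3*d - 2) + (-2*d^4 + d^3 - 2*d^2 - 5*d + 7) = -6*d^4 - d^3 - d^2 - 2*d + 5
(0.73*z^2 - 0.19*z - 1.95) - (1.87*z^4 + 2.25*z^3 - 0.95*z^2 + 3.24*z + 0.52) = -1.87*z^4 - 2.25*z^3 + 1.68*z^2 - 3.43*z - 2.47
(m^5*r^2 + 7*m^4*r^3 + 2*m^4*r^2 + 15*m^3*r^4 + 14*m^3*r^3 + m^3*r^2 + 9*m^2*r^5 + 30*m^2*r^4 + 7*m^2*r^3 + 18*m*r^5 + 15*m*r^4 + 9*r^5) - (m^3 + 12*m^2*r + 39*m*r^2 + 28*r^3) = m^5*r^2 + 7*m^4*r^3 + 2*m^4*r^2 + 15*m^3*r^4 + 14*m^3*r^3 + m^3*r^2 - m^3 + 9*m^2*r^5 + 30*m^2*r^4 + 7*m^2*r^3 - 12*m^2*r + 18*m*r^5 + 15*m*r^4 - 39*m*r^2 + 9*r^5 - 28*r^3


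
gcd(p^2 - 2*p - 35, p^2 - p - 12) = 1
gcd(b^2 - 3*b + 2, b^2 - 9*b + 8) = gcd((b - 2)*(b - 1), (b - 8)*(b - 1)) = b - 1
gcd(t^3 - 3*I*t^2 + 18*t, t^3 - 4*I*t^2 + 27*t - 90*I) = t - 6*I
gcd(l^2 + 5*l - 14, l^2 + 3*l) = 1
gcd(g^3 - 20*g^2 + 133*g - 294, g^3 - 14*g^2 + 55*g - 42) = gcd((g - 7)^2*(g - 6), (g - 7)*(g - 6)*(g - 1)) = g^2 - 13*g + 42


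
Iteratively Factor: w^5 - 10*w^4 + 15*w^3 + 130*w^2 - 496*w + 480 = (w - 5)*(w^4 - 5*w^3 - 10*w^2 + 80*w - 96) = (w - 5)*(w - 4)*(w^3 - w^2 - 14*w + 24) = (w - 5)*(w - 4)*(w - 3)*(w^2 + 2*w - 8) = (w - 5)*(w - 4)*(w - 3)*(w + 4)*(w - 2)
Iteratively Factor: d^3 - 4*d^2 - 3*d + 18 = (d - 3)*(d^2 - d - 6) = (d - 3)*(d + 2)*(d - 3)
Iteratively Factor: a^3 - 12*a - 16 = (a + 2)*(a^2 - 2*a - 8) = (a - 4)*(a + 2)*(a + 2)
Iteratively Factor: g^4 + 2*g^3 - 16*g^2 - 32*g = (g + 4)*(g^3 - 2*g^2 - 8*g) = (g + 2)*(g + 4)*(g^2 - 4*g) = g*(g + 2)*(g + 4)*(g - 4)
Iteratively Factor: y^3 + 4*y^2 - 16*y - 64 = (y + 4)*(y^2 - 16) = (y + 4)^2*(y - 4)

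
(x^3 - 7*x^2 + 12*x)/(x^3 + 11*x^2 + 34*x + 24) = x*(x^2 - 7*x + 12)/(x^3 + 11*x^2 + 34*x + 24)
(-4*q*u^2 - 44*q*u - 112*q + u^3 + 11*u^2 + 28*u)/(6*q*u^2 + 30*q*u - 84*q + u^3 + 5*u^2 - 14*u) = (-4*q*u - 16*q + u^2 + 4*u)/(6*q*u - 12*q + u^2 - 2*u)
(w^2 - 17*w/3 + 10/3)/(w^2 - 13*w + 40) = (w - 2/3)/(w - 8)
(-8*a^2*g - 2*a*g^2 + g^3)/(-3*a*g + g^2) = (8*a^2 + 2*a*g - g^2)/(3*a - g)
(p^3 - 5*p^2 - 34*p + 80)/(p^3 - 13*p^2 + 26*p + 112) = (p^2 + 3*p - 10)/(p^2 - 5*p - 14)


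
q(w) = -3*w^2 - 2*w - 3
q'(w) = -6*w - 2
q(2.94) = -34.81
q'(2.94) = -19.64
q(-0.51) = -2.76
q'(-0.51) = 1.06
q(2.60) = -28.48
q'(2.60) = -17.60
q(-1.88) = -9.84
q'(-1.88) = 9.28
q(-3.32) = -29.43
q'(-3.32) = 17.92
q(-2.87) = -21.97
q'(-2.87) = 15.22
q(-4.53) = -55.50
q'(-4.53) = 25.18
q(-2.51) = -16.88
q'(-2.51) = 13.06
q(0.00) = -3.00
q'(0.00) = -2.00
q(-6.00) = -99.00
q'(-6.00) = 34.00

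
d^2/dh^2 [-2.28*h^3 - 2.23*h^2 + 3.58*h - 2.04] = -13.68*h - 4.46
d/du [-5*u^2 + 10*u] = 10 - 10*u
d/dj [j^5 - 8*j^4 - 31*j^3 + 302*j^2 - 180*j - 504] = 5*j^4 - 32*j^3 - 93*j^2 + 604*j - 180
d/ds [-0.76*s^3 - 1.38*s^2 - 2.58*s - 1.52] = -2.28*s^2 - 2.76*s - 2.58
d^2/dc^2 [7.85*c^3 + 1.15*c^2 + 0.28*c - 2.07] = 47.1*c + 2.3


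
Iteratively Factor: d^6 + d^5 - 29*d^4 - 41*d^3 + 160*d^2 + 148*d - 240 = (d - 1)*(d^5 + 2*d^4 - 27*d^3 - 68*d^2 + 92*d + 240) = (d - 2)*(d - 1)*(d^4 + 4*d^3 - 19*d^2 - 106*d - 120) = (d - 2)*(d - 1)*(d + 4)*(d^3 - 19*d - 30) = (d - 2)*(d - 1)*(d + 3)*(d + 4)*(d^2 - 3*d - 10) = (d - 2)*(d - 1)*(d + 2)*(d + 3)*(d + 4)*(d - 5)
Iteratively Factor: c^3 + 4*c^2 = (c)*(c^2 + 4*c) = c*(c + 4)*(c)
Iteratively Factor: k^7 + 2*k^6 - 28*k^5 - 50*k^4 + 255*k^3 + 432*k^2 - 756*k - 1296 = (k - 3)*(k^6 + 5*k^5 - 13*k^4 - 89*k^3 - 12*k^2 + 396*k + 432) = (k - 3)^2*(k^5 + 8*k^4 + 11*k^3 - 56*k^2 - 180*k - 144) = (k - 3)^2*(k + 2)*(k^4 + 6*k^3 - k^2 - 54*k - 72) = (k - 3)^3*(k + 2)*(k^3 + 9*k^2 + 26*k + 24) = (k - 3)^3*(k + 2)*(k + 4)*(k^2 + 5*k + 6) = (k - 3)^3*(k + 2)^2*(k + 4)*(k + 3)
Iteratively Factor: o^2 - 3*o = (o - 3)*(o)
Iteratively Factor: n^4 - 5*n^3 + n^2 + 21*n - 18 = (n - 3)*(n^3 - 2*n^2 - 5*n + 6) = (n - 3)*(n + 2)*(n^2 - 4*n + 3) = (n - 3)^2*(n + 2)*(n - 1)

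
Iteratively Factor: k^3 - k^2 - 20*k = (k)*(k^2 - k - 20) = k*(k - 5)*(k + 4)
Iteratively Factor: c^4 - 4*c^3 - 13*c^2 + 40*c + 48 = (c - 4)*(c^3 - 13*c - 12) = (c - 4)*(c + 3)*(c^2 - 3*c - 4) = (c - 4)^2*(c + 3)*(c + 1)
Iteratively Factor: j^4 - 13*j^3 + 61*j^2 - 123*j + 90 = (j - 5)*(j^3 - 8*j^2 + 21*j - 18) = (j - 5)*(j - 3)*(j^2 - 5*j + 6) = (j - 5)*(j - 3)*(j - 2)*(j - 3)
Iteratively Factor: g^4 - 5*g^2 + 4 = (g - 1)*(g^3 + g^2 - 4*g - 4) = (g - 1)*(g + 1)*(g^2 - 4) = (g - 1)*(g + 1)*(g + 2)*(g - 2)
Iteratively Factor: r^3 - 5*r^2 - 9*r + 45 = (r - 5)*(r^2 - 9) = (r - 5)*(r + 3)*(r - 3)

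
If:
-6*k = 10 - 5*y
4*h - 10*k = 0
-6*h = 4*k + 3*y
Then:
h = -75/113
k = -30/113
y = 190/113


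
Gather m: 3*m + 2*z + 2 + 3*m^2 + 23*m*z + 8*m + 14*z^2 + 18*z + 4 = 3*m^2 + m*(23*z + 11) + 14*z^2 + 20*z + 6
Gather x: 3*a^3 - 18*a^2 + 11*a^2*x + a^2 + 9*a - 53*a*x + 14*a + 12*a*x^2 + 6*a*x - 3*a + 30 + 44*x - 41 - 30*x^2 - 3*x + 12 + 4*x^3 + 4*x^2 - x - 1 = 3*a^3 - 17*a^2 + 20*a + 4*x^3 + x^2*(12*a - 26) + x*(11*a^2 - 47*a + 40)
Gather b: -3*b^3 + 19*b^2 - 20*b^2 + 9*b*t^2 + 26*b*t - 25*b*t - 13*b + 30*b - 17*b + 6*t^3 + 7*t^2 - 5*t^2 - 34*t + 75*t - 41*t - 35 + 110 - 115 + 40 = -3*b^3 - b^2 + b*(9*t^2 + t) + 6*t^3 + 2*t^2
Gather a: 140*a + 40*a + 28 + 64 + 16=180*a + 108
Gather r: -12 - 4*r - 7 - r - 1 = -5*r - 20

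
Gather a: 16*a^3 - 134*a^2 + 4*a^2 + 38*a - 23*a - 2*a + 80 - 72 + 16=16*a^3 - 130*a^2 + 13*a + 24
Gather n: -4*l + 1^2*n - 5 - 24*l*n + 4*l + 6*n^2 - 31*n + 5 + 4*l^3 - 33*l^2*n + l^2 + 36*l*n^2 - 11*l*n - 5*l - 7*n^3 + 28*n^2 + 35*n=4*l^3 + l^2 - 5*l - 7*n^3 + n^2*(36*l + 34) + n*(-33*l^2 - 35*l + 5)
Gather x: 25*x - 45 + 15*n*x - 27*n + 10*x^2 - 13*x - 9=-27*n + 10*x^2 + x*(15*n + 12) - 54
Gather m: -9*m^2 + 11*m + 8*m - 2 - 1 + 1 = -9*m^2 + 19*m - 2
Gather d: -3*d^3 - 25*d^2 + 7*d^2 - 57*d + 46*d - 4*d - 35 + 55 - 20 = -3*d^3 - 18*d^2 - 15*d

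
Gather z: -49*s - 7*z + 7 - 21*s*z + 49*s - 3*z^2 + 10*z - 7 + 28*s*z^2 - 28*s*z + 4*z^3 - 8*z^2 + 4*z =4*z^3 + z^2*(28*s - 11) + z*(7 - 49*s)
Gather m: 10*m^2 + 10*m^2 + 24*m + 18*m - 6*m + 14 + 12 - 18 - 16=20*m^2 + 36*m - 8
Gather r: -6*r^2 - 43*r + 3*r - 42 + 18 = -6*r^2 - 40*r - 24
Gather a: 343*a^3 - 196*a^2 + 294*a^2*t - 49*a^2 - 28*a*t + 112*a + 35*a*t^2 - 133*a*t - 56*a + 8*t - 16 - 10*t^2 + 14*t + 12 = 343*a^3 + a^2*(294*t - 245) + a*(35*t^2 - 161*t + 56) - 10*t^2 + 22*t - 4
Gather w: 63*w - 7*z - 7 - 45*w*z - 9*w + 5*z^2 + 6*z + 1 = w*(54 - 45*z) + 5*z^2 - z - 6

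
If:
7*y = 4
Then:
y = 4/7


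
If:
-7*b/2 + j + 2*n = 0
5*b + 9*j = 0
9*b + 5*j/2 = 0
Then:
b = 0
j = 0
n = 0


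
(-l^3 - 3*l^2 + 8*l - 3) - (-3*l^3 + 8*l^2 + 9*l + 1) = 2*l^3 - 11*l^2 - l - 4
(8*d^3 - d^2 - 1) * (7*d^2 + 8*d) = 56*d^5 + 57*d^4 - 8*d^3 - 7*d^2 - 8*d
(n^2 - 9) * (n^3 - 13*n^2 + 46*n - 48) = n^5 - 13*n^4 + 37*n^3 + 69*n^2 - 414*n + 432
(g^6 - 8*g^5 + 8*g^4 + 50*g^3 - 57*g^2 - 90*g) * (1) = g^6 - 8*g^5 + 8*g^4 + 50*g^3 - 57*g^2 - 90*g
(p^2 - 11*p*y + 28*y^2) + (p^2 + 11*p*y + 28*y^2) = 2*p^2 + 56*y^2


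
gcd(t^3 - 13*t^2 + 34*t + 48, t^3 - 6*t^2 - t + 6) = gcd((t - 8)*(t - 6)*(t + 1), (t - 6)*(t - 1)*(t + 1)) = t^2 - 5*t - 6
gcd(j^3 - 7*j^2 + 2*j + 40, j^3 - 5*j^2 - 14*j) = j + 2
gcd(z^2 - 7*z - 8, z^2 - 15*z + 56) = z - 8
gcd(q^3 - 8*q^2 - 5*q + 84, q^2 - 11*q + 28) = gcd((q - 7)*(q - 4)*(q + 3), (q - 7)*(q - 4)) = q^2 - 11*q + 28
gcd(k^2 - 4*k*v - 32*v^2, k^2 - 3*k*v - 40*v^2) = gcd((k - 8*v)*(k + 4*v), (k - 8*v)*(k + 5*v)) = -k + 8*v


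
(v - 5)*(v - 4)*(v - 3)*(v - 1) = v^4 - 13*v^3 + 59*v^2 - 107*v + 60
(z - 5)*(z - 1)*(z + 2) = z^3 - 4*z^2 - 7*z + 10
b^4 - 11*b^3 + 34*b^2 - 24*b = b*(b - 6)*(b - 4)*(b - 1)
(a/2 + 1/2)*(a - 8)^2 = a^3/2 - 15*a^2/2 + 24*a + 32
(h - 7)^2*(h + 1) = h^3 - 13*h^2 + 35*h + 49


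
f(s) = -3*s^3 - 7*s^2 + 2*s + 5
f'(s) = -9*s^2 - 14*s + 2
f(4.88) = -500.58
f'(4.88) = -280.65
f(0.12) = 5.13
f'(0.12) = 0.19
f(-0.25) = 4.11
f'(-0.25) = 4.94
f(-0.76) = 0.75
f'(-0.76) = 7.44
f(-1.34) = -3.03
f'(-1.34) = 4.60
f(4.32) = -358.86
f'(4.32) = -226.44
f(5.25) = -611.55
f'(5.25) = -319.56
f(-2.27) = -0.52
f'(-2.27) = -12.60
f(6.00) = -883.00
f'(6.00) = -406.00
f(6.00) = -883.00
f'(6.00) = -406.00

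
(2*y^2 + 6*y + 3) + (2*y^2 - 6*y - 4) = 4*y^2 - 1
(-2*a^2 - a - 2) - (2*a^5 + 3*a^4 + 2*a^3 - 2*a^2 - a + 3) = -2*a^5 - 3*a^4 - 2*a^3 - 5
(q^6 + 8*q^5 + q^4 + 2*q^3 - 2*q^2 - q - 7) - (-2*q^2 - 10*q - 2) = q^6 + 8*q^5 + q^4 + 2*q^3 + 9*q - 5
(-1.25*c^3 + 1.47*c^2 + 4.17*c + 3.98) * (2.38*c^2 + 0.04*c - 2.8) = -2.975*c^5 + 3.4486*c^4 + 13.4834*c^3 + 5.5232*c^2 - 11.5168*c - 11.144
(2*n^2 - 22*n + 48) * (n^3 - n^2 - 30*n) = 2*n^5 - 24*n^4 + 10*n^3 + 612*n^2 - 1440*n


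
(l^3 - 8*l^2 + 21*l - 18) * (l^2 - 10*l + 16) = l^5 - 18*l^4 + 117*l^3 - 356*l^2 + 516*l - 288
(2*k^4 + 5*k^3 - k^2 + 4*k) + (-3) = 2*k^4 + 5*k^3 - k^2 + 4*k - 3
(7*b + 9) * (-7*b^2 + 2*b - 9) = -49*b^3 - 49*b^2 - 45*b - 81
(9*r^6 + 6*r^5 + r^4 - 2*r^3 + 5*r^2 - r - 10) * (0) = 0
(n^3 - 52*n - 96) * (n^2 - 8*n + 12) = n^5 - 8*n^4 - 40*n^3 + 320*n^2 + 144*n - 1152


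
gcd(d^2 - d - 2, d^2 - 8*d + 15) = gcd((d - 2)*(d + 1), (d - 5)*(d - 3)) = 1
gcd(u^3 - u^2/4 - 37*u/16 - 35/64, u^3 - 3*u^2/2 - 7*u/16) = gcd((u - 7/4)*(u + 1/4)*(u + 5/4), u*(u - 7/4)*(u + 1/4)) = u^2 - 3*u/2 - 7/16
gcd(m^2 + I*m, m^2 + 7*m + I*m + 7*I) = m + I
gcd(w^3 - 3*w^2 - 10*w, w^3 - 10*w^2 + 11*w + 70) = w^2 - 3*w - 10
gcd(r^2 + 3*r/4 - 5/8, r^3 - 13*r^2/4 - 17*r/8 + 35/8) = r + 5/4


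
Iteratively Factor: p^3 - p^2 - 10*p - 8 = (p + 1)*(p^2 - 2*p - 8) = (p + 1)*(p + 2)*(p - 4)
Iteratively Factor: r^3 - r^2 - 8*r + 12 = (r - 2)*(r^2 + r - 6) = (r - 2)^2*(r + 3)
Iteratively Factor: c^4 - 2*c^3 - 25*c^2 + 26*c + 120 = (c - 5)*(c^3 + 3*c^2 - 10*c - 24) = (c - 5)*(c + 2)*(c^2 + c - 12) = (c - 5)*(c + 2)*(c + 4)*(c - 3)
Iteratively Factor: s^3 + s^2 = (s)*(s^2 + s) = s*(s + 1)*(s)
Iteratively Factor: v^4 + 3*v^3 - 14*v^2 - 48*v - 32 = (v + 2)*(v^3 + v^2 - 16*v - 16) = (v + 1)*(v + 2)*(v^2 - 16) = (v + 1)*(v + 2)*(v + 4)*(v - 4)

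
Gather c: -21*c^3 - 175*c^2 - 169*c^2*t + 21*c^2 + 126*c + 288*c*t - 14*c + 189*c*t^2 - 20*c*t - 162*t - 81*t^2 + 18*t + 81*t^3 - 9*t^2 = -21*c^3 + c^2*(-169*t - 154) + c*(189*t^2 + 268*t + 112) + 81*t^3 - 90*t^2 - 144*t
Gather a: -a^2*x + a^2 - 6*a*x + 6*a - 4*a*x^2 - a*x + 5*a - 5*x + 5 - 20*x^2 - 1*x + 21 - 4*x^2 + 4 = a^2*(1 - x) + a*(-4*x^2 - 7*x + 11) - 24*x^2 - 6*x + 30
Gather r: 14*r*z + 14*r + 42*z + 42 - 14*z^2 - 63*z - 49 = r*(14*z + 14) - 14*z^2 - 21*z - 7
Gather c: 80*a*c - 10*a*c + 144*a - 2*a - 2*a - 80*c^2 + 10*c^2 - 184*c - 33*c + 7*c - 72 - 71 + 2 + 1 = 140*a - 70*c^2 + c*(70*a - 210) - 140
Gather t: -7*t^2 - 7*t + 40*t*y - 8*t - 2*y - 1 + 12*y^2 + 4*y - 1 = -7*t^2 + t*(40*y - 15) + 12*y^2 + 2*y - 2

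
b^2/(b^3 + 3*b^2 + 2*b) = b/(b^2 + 3*b + 2)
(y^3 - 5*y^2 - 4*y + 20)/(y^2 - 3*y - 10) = y - 2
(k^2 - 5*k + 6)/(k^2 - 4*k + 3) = (k - 2)/(k - 1)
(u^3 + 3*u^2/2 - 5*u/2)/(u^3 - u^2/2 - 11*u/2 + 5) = u/(u - 2)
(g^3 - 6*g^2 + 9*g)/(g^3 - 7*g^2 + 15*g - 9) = g/(g - 1)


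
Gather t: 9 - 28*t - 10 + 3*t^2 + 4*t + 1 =3*t^2 - 24*t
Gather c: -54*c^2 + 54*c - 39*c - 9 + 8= -54*c^2 + 15*c - 1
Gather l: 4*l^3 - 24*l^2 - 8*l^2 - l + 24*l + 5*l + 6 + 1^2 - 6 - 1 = 4*l^3 - 32*l^2 + 28*l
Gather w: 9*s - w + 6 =9*s - w + 6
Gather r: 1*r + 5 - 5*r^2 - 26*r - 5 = -5*r^2 - 25*r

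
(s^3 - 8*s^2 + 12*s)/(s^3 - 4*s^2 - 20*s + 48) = s/(s + 4)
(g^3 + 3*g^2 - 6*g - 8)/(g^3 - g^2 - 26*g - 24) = (g - 2)/(g - 6)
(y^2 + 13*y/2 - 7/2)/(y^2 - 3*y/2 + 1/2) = (y + 7)/(y - 1)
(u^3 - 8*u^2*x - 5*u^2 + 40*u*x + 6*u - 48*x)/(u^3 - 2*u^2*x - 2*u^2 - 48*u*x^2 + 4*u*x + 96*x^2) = (u - 3)/(u + 6*x)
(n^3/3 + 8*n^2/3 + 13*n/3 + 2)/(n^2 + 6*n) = (n^2 + 2*n + 1)/(3*n)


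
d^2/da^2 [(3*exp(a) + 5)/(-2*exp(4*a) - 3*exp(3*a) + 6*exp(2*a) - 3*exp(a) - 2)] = (-108*exp(8*a) - 518*exp(7*a) - 726*exp(6*a) + 639*exp(5*a) + 1284*exp(4*a) - 310*exp(3*a) + 324*exp(2*a) - 267*exp(a) + 18)*exp(a)/(8*exp(12*a) + 36*exp(11*a) - 18*exp(10*a) - 153*exp(9*a) + 186*exp(8*a) + 261*exp(7*a) - 576*exp(6*a) + 261*exp(5*a) + 186*exp(4*a) - 153*exp(3*a) - 18*exp(2*a) + 36*exp(a) + 8)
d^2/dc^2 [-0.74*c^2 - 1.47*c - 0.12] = -1.48000000000000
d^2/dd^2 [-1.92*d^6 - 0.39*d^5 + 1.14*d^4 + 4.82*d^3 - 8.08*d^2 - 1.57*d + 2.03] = -57.6*d^4 - 7.8*d^3 + 13.68*d^2 + 28.92*d - 16.16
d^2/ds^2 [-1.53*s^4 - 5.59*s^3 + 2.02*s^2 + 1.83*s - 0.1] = -18.36*s^2 - 33.54*s + 4.04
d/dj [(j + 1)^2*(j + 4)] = 3*(j + 1)*(j + 3)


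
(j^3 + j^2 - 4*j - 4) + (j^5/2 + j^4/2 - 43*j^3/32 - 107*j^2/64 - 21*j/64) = j^5/2 + j^4/2 - 11*j^3/32 - 43*j^2/64 - 277*j/64 - 4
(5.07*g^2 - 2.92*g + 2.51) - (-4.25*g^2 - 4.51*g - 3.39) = 9.32*g^2 + 1.59*g + 5.9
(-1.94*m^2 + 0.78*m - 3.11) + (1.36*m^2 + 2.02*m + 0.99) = -0.58*m^2 + 2.8*m - 2.12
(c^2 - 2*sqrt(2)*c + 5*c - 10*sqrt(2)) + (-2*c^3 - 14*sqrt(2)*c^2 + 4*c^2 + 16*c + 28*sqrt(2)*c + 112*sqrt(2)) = -2*c^3 - 14*sqrt(2)*c^2 + 5*c^2 + 21*c + 26*sqrt(2)*c + 102*sqrt(2)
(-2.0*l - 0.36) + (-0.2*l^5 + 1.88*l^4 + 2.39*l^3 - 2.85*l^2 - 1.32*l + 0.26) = -0.2*l^5 + 1.88*l^4 + 2.39*l^3 - 2.85*l^2 - 3.32*l - 0.1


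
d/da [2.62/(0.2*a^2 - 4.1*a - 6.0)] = (10.742 - 1.048*a)/(-0.2*a^2 + 4.1*a + 6.0)^2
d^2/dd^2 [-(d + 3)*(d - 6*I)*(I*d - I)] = I*(-6*d - 4 + 12*I)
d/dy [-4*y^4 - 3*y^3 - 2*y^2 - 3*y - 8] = -16*y^3 - 9*y^2 - 4*y - 3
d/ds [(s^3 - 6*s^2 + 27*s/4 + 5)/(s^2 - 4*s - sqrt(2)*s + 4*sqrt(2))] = (s^2 - 2*sqrt(2)*s + 5/4 + 2*sqrt(2))/(s^2 - 2*sqrt(2)*s + 2)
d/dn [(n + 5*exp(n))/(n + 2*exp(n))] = 3*(n - 1)*exp(n)/(n^2 + 4*n*exp(n) + 4*exp(2*n))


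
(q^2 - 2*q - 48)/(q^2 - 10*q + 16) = (q + 6)/(q - 2)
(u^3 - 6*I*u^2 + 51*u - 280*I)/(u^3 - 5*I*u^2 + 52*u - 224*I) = (u - 5*I)/(u - 4*I)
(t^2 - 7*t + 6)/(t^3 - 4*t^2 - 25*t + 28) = (t - 6)/(t^2 - 3*t - 28)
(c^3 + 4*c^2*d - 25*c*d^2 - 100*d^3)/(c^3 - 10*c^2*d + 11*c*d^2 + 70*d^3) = (c^2 + 9*c*d + 20*d^2)/(c^2 - 5*c*d - 14*d^2)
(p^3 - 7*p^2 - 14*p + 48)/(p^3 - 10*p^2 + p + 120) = (p - 2)/(p - 5)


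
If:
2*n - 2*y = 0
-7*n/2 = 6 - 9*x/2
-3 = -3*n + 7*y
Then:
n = -3/4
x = 3/4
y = -3/4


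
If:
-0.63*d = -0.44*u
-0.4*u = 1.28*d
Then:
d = 0.00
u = 0.00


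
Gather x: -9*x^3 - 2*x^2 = -9*x^3 - 2*x^2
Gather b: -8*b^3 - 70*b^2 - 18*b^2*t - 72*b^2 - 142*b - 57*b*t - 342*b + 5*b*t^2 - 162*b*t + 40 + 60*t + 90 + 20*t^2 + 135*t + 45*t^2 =-8*b^3 + b^2*(-18*t - 142) + b*(5*t^2 - 219*t - 484) + 65*t^2 + 195*t + 130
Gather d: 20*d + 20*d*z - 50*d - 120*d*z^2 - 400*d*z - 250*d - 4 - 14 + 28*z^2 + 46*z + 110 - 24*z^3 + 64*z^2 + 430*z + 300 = d*(-120*z^2 - 380*z - 280) - 24*z^3 + 92*z^2 + 476*z + 392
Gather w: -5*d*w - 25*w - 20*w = w*(-5*d - 45)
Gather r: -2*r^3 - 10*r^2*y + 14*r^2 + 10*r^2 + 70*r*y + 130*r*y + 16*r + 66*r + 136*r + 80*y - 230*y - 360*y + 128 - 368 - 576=-2*r^3 + r^2*(24 - 10*y) + r*(200*y + 218) - 510*y - 816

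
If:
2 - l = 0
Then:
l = 2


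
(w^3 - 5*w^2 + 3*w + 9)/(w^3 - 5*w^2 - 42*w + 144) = (w^2 - 2*w - 3)/(w^2 - 2*w - 48)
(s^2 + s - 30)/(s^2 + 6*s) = (s - 5)/s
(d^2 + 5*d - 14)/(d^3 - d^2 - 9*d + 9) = (d^2 + 5*d - 14)/(d^3 - d^2 - 9*d + 9)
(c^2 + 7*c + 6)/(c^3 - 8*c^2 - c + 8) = (c + 6)/(c^2 - 9*c + 8)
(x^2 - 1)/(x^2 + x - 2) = (x + 1)/(x + 2)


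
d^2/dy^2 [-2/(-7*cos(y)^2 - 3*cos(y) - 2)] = 2*(-196*sin(y)^4 + 51*sin(y)^2 + 339*cos(y)/4 - 63*cos(3*y)/4 + 135)/(-7*sin(y)^2 + 3*cos(y) + 9)^3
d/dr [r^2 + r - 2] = 2*r + 1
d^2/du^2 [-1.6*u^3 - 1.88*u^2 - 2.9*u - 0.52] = -9.6*u - 3.76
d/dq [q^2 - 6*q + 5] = 2*q - 6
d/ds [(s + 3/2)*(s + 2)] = 2*s + 7/2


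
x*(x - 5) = x^2 - 5*x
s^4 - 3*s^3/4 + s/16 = s*(s - 1/2)^2*(s + 1/4)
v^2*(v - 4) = v^3 - 4*v^2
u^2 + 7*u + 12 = (u + 3)*(u + 4)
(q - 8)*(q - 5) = q^2 - 13*q + 40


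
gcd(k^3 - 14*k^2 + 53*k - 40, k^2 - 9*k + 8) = k^2 - 9*k + 8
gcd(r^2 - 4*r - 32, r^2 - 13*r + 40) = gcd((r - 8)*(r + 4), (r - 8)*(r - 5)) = r - 8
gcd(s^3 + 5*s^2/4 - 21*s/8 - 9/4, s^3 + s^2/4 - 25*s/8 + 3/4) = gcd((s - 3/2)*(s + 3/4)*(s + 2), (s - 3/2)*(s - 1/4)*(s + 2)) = s^2 + s/2 - 3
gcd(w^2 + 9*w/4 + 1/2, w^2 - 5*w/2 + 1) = 1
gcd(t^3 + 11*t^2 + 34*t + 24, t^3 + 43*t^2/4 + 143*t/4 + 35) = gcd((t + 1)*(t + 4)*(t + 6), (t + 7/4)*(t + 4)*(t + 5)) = t + 4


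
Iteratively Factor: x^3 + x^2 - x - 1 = (x + 1)*(x^2 - 1) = (x - 1)*(x + 1)*(x + 1)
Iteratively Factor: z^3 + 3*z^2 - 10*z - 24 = (z + 2)*(z^2 + z - 12) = (z + 2)*(z + 4)*(z - 3)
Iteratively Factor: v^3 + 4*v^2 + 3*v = (v + 1)*(v^2 + 3*v) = v*(v + 1)*(v + 3)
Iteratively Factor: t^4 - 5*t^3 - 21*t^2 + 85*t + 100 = (t + 4)*(t^3 - 9*t^2 + 15*t + 25) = (t - 5)*(t + 4)*(t^2 - 4*t - 5) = (t - 5)*(t + 1)*(t + 4)*(t - 5)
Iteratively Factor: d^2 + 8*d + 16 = (d + 4)*(d + 4)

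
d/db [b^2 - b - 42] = 2*b - 1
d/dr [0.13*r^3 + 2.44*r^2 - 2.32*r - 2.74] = 0.39*r^2 + 4.88*r - 2.32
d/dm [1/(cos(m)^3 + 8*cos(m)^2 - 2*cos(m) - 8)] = (3*cos(m)^2 + 16*cos(m) - 2)*sin(m)/(cos(m)^3 + 8*cos(m)^2 - 2*cos(m) - 8)^2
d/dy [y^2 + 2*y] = 2*y + 2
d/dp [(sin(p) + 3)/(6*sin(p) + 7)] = -11*cos(p)/(6*sin(p) + 7)^2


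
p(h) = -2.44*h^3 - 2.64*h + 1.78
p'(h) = -7.32*h^2 - 2.64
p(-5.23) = 364.64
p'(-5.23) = -202.86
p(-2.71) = 57.50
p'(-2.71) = -56.40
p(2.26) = -32.35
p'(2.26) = -40.03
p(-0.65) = 4.17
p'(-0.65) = -5.73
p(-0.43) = 3.11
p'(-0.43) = -3.99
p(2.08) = -25.67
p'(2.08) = -34.31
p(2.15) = -28.15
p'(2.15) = -36.48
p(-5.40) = 400.25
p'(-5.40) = -216.09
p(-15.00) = 8276.38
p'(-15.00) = -1649.64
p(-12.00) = 4249.78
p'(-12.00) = -1056.72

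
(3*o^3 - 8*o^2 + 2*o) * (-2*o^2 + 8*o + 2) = -6*o^5 + 40*o^4 - 62*o^3 + 4*o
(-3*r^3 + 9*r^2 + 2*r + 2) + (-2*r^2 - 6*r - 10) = -3*r^3 + 7*r^2 - 4*r - 8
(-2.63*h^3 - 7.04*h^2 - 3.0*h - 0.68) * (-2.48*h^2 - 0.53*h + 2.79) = 6.5224*h^5 + 18.8531*h^4 + 3.8335*h^3 - 16.3652*h^2 - 8.0096*h - 1.8972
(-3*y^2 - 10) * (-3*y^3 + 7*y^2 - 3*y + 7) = 9*y^5 - 21*y^4 + 39*y^3 - 91*y^2 + 30*y - 70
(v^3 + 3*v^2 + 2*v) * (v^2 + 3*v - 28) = v^5 + 6*v^4 - 17*v^3 - 78*v^2 - 56*v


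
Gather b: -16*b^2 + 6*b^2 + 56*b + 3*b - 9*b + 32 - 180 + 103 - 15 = -10*b^2 + 50*b - 60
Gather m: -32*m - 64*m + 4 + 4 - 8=-96*m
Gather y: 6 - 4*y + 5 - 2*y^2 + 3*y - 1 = -2*y^2 - y + 10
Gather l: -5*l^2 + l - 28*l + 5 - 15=-5*l^2 - 27*l - 10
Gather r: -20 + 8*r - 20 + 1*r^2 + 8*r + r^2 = 2*r^2 + 16*r - 40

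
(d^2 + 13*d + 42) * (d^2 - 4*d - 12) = d^4 + 9*d^3 - 22*d^2 - 324*d - 504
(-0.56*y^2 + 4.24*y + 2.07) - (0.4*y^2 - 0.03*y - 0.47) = -0.96*y^2 + 4.27*y + 2.54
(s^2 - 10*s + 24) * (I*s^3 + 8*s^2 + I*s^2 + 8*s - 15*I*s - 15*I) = I*s^5 + 8*s^4 - 9*I*s^4 - 72*s^3 - I*s^3 + 112*s^2 + 159*I*s^2 + 192*s - 210*I*s - 360*I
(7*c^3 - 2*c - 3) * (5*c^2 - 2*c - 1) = 35*c^5 - 14*c^4 - 17*c^3 - 11*c^2 + 8*c + 3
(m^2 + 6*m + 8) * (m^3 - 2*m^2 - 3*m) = m^5 + 4*m^4 - 7*m^3 - 34*m^2 - 24*m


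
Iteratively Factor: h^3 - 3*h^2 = (h - 3)*(h^2) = h*(h - 3)*(h)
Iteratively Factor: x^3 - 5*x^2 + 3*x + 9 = (x - 3)*(x^2 - 2*x - 3) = (x - 3)*(x + 1)*(x - 3)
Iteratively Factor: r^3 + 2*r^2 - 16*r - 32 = (r + 2)*(r^2 - 16) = (r - 4)*(r + 2)*(r + 4)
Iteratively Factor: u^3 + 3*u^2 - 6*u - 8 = (u + 1)*(u^2 + 2*u - 8) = (u + 1)*(u + 4)*(u - 2)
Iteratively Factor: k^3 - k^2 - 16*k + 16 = (k - 1)*(k^2 - 16) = (k - 4)*(k - 1)*(k + 4)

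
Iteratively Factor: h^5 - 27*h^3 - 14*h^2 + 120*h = (h + 4)*(h^4 - 4*h^3 - 11*h^2 + 30*h) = h*(h + 4)*(h^3 - 4*h^2 - 11*h + 30) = h*(h - 5)*(h + 4)*(h^2 + h - 6) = h*(h - 5)*(h - 2)*(h + 4)*(h + 3)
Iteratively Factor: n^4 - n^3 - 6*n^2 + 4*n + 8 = (n - 2)*(n^3 + n^2 - 4*n - 4) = (n - 2)^2*(n^2 + 3*n + 2) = (n - 2)^2*(n + 1)*(n + 2)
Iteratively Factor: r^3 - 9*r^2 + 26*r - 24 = (r - 2)*(r^2 - 7*r + 12) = (r - 3)*(r - 2)*(r - 4)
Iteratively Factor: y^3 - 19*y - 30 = (y + 3)*(y^2 - 3*y - 10) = (y - 5)*(y + 3)*(y + 2)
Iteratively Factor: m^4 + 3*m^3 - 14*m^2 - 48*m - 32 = (m - 4)*(m^3 + 7*m^2 + 14*m + 8) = (m - 4)*(m + 1)*(m^2 + 6*m + 8) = (m - 4)*(m + 1)*(m + 2)*(m + 4)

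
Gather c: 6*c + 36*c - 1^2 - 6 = 42*c - 7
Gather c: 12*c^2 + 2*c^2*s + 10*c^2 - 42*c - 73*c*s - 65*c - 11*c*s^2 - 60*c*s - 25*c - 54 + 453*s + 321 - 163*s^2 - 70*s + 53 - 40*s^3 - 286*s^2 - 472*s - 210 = c^2*(2*s + 22) + c*(-11*s^2 - 133*s - 132) - 40*s^3 - 449*s^2 - 89*s + 110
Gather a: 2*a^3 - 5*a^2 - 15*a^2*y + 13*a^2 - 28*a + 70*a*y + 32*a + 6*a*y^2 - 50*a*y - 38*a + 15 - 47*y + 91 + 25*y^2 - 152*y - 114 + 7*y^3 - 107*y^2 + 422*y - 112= 2*a^3 + a^2*(8 - 15*y) + a*(6*y^2 + 20*y - 34) + 7*y^3 - 82*y^2 + 223*y - 120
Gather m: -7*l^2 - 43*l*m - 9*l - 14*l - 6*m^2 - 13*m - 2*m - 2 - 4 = -7*l^2 - 23*l - 6*m^2 + m*(-43*l - 15) - 6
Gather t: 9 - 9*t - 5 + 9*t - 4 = 0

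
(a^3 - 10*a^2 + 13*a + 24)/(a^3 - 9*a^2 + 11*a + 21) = (a - 8)/(a - 7)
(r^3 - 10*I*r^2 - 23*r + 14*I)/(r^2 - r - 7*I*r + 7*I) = (r^2 - 3*I*r - 2)/(r - 1)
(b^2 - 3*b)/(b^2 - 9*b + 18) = b/(b - 6)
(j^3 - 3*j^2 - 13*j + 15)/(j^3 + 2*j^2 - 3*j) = (j - 5)/j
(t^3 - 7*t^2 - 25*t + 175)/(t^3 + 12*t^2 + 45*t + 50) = (t^2 - 12*t + 35)/(t^2 + 7*t + 10)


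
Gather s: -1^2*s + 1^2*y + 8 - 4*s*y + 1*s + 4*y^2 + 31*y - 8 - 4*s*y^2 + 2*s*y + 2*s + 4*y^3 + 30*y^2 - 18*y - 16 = s*(-4*y^2 - 2*y + 2) + 4*y^3 + 34*y^2 + 14*y - 16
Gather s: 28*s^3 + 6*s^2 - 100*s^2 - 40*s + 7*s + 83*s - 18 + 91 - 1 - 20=28*s^3 - 94*s^2 + 50*s + 52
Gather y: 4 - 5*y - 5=-5*y - 1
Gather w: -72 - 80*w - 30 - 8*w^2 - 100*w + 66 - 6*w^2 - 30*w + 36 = -14*w^2 - 210*w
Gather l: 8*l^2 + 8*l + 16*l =8*l^2 + 24*l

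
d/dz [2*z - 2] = 2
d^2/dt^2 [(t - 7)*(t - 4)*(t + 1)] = 6*t - 20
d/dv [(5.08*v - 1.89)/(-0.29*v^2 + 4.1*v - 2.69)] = (1.4732*v^2 - 1.0962*v - 5.9162)/(0.0841*v^4 - 2.378*v^3 + 18.3702*v^2 - 22.058*v + 7.2361)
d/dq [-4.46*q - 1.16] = -4.46000000000000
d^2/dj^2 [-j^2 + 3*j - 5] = -2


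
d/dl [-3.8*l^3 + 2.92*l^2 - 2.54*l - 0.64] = -11.4*l^2 + 5.84*l - 2.54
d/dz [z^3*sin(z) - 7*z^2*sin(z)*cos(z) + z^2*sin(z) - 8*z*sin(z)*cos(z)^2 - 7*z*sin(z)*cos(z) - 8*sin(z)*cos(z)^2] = z^3*cos(z) + 3*z^2*sin(z) + z^2*cos(z) - 7*z^2*cos(2*z) + 2*z*sin(z) - 7*sqrt(2)*z*sin(2*z + pi/4) - 2*z*cos(z) - 6*z*cos(3*z) + 6*sin(z) - 7*sin(2*z)/2 - 2*sin(3*z) - 8*sqrt(2)*sin(z + pi/4) + 6*cos(z) - 6*cos(3*z)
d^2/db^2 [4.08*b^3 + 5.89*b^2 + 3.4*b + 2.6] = 24.48*b + 11.78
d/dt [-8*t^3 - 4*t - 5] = -24*t^2 - 4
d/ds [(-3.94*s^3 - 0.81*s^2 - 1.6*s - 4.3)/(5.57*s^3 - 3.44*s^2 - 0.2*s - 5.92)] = (18.0653*s^4 + 19.4*s^3 + 136.4854*s^2 - 19.9936*s + 8.612)/(31.0249*s^6 - 38.3216*s^5 + 9.6056*s^4 - 64.5728*s^3 + 40.7696*s^2 + 2.368*s + 35.0464)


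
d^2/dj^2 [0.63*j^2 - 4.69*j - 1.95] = 1.26000000000000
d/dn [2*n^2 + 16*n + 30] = 4*n + 16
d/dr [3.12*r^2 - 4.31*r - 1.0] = 6.24*r - 4.31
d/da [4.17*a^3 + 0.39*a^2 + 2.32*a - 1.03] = 12.51*a^2 + 0.78*a + 2.32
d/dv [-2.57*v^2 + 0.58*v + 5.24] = 0.58 - 5.14*v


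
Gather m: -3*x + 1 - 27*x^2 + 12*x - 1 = -27*x^2 + 9*x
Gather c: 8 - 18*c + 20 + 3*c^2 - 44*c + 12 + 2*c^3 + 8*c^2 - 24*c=2*c^3 + 11*c^2 - 86*c + 40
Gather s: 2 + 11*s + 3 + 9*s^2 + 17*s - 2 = 9*s^2 + 28*s + 3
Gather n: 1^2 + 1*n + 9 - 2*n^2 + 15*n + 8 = -2*n^2 + 16*n + 18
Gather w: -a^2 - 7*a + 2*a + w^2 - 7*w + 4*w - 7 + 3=-a^2 - 5*a + w^2 - 3*w - 4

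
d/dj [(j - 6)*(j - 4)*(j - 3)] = 3*j^2 - 26*j + 54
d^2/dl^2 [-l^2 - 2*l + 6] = -2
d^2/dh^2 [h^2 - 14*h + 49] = 2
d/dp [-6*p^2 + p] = 1 - 12*p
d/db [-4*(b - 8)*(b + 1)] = 28 - 8*b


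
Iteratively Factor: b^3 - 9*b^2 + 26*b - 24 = (b - 4)*(b^2 - 5*b + 6) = (b - 4)*(b - 3)*(b - 2)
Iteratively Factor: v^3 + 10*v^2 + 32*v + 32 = (v + 4)*(v^2 + 6*v + 8) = (v + 4)^2*(v + 2)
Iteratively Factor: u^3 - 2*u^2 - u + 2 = (u - 2)*(u^2 - 1) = (u - 2)*(u + 1)*(u - 1)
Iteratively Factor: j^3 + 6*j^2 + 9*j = (j)*(j^2 + 6*j + 9) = j*(j + 3)*(j + 3)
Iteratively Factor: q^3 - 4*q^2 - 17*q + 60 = (q + 4)*(q^2 - 8*q + 15) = (q - 3)*(q + 4)*(q - 5)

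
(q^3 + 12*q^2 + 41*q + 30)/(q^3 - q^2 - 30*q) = (q^2 + 7*q + 6)/(q*(q - 6))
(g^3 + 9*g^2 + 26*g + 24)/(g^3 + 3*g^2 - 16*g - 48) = (g + 2)/(g - 4)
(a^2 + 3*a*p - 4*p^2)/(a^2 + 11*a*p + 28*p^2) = (a - p)/(a + 7*p)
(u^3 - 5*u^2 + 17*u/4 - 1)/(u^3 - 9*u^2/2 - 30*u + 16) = (u^2 - 9*u/2 + 2)/(u^2 - 4*u - 32)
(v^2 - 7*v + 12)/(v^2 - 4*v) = (v - 3)/v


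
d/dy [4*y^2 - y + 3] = 8*y - 1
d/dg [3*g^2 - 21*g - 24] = 6*g - 21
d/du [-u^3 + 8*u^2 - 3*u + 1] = -3*u^2 + 16*u - 3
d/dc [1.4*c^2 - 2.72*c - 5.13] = 2.8*c - 2.72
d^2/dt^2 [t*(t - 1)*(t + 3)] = 6*t + 4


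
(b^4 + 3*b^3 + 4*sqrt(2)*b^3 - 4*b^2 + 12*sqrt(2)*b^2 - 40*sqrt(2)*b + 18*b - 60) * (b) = b^5 + 3*b^4 + 4*sqrt(2)*b^4 - 4*b^3 + 12*sqrt(2)*b^3 - 40*sqrt(2)*b^2 + 18*b^2 - 60*b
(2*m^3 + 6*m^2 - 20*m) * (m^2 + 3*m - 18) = 2*m^5 + 12*m^4 - 38*m^3 - 168*m^2 + 360*m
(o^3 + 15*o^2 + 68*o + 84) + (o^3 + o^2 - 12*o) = 2*o^3 + 16*o^2 + 56*o + 84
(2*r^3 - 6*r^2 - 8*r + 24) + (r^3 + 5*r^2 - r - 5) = 3*r^3 - r^2 - 9*r + 19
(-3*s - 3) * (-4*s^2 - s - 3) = 12*s^3 + 15*s^2 + 12*s + 9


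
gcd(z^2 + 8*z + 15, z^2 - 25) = z + 5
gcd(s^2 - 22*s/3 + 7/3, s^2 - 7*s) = s - 7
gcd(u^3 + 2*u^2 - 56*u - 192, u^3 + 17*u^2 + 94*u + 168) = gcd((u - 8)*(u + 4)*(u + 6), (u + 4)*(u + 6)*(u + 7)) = u^2 + 10*u + 24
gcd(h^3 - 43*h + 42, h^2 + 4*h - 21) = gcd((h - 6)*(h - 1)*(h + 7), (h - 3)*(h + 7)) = h + 7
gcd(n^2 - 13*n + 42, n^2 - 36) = n - 6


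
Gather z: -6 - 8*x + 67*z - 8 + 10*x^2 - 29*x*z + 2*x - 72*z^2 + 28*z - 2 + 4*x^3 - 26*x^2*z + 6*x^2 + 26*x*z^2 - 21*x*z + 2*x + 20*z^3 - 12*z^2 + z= 4*x^3 + 16*x^2 - 4*x + 20*z^3 + z^2*(26*x - 84) + z*(-26*x^2 - 50*x + 96) - 16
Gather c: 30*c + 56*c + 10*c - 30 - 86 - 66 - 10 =96*c - 192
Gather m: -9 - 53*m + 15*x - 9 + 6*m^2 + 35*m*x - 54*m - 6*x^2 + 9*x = 6*m^2 + m*(35*x - 107) - 6*x^2 + 24*x - 18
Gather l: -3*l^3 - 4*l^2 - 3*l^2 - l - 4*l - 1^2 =-3*l^3 - 7*l^2 - 5*l - 1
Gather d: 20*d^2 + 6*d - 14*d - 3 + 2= 20*d^2 - 8*d - 1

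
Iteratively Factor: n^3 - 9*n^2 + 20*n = (n - 5)*(n^2 - 4*n) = n*(n - 5)*(n - 4)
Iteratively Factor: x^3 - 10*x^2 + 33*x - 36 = (x - 3)*(x^2 - 7*x + 12) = (x - 3)^2*(x - 4)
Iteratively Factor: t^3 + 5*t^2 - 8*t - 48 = (t - 3)*(t^2 + 8*t + 16) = (t - 3)*(t + 4)*(t + 4)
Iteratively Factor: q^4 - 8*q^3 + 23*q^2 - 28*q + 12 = (q - 2)*(q^3 - 6*q^2 + 11*q - 6) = (q - 2)*(q - 1)*(q^2 - 5*q + 6) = (q - 2)^2*(q - 1)*(q - 3)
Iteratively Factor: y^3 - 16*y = (y)*(y^2 - 16) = y*(y - 4)*(y + 4)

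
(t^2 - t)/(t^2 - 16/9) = 9*t*(t - 1)/(9*t^2 - 16)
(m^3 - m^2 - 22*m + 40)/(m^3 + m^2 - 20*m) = (m - 2)/m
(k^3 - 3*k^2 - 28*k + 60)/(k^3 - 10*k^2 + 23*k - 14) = (k^2 - k - 30)/(k^2 - 8*k + 7)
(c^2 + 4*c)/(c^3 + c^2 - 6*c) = (c + 4)/(c^2 + c - 6)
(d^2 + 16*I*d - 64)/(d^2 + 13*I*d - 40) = (d + 8*I)/(d + 5*I)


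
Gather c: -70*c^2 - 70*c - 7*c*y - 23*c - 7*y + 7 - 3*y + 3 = -70*c^2 + c*(-7*y - 93) - 10*y + 10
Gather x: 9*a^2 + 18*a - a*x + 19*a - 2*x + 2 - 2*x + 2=9*a^2 + 37*a + x*(-a - 4) + 4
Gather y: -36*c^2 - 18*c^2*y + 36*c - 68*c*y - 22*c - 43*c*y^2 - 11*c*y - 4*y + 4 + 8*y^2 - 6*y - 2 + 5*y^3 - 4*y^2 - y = -36*c^2 + 14*c + 5*y^3 + y^2*(4 - 43*c) + y*(-18*c^2 - 79*c - 11) + 2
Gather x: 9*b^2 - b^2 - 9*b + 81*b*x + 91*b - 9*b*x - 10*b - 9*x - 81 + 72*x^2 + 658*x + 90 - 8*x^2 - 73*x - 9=8*b^2 + 72*b + 64*x^2 + x*(72*b + 576)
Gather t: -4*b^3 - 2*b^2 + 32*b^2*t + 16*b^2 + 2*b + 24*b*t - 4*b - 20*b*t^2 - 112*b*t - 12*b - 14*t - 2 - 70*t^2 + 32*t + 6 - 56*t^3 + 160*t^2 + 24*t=-4*b^3 + 14*b^2 - 14*b - 56*t^3 + t^2*(90 - 20*b) + t*(32*b^2 - 88*b + 42) + 4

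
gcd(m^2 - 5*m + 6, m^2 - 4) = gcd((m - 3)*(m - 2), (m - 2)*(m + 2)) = m - 2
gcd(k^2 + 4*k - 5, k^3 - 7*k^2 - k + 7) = k - 1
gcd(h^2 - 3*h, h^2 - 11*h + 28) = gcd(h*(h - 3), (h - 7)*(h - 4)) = 1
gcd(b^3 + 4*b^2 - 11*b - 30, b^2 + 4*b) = 1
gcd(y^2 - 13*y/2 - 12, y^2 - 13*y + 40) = y - 8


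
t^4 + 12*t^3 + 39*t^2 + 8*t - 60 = (t - 1)*(t + 2)*(t + 5)*(t + 6)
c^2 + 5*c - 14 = (c - 2)*(c + 7)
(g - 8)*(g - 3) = g^2 - 11*g + 24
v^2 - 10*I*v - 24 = (v - 6*I)*(v - 4*I)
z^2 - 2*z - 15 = (z - 5)*(z + 3)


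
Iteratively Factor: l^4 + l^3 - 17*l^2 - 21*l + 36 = (l - 1)*(l^3 + 2*l^2 - 15*l - 36) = (l - 4)*(l - 1)*(l^2 + 6*l + 9) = (l - 4)*(l - 1)*(l + 3)*(l + 3)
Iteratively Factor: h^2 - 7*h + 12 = (h - 3)*(h - 4)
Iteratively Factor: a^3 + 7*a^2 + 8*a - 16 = (a + 4)*(a^2 + 3*a - 4) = (a - 1)*(a + 4)*(a + 4)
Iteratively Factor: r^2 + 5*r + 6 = (r + 2)*(r + 3)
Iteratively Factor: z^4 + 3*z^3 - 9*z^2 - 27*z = (z - 3)*(z^3 + 6*z^2 + 9*z) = (z - 3)*(z + 3)*(z^2 + 3*z) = (z - 3)*(z + 3)^2*(z)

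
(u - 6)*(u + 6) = u^2 - 36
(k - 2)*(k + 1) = k^2 - k - 2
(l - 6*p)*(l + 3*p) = l^2 - 3*l*p - 18*p^2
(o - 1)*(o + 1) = o^2 - 1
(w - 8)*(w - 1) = w^2 - 9*w + 8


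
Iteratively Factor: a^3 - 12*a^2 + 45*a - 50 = (a - 5)*(a^2 - 7*a + 10) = (a - 5)^2*(a - 2)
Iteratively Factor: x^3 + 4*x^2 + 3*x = (x + 1)*(x^2 + 3*x) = (x + 1)*(x + 3)*(x)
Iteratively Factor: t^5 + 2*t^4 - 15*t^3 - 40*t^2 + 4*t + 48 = (t + 3)*(t^4 - t^3 - 12*t^2 - 4*t + 16) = (t - 4)*(t + 3)*(t^3 + 3*t^2 - 4) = (t - 4)*(t - 1)*(t + 3)*(t^2 + 4*t + 4) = (t - 4)*(t - 1)*(t + 2)*(t + 3)*(t + 2)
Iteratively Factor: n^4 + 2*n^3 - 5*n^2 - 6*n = (n - 2)*(n^3 + 4*n^2 + 3*n) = (n - 2)*(n + 1)*(n^2 + 3*n) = (n - 2)*(n + 1)*(n + 3)*(n)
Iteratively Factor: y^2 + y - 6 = (y - 2)*(y + 3)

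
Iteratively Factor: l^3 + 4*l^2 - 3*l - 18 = (l - 2)*(l^2 + 6*l + 9) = (l - 2)*(l + 3)*(l + 3)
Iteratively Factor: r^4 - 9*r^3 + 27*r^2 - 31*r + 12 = (r - 1)*(r^3 - 8*r^2 + 19*r - 12) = (r - 3)*(r - 1)*(r^2 - 5*r + 4) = (r - 3)*(r - 1)^2*(r - 4)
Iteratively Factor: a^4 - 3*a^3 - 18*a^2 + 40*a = (a - 2)*(a^3 - a^2 - 20*a) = (a - 2)*(a + 4)*(a^2 - 5*a) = (a - 5)*(a - 2)*(a + 4)*(a)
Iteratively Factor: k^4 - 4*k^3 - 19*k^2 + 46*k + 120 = (k - 5)*(k^3 + k^2 - 14*k - 24) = (k - 5)*(k - 4)*(k^2 + 5*k + 6) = (k - 5)*(k - 4)*(k + 3)*(k + 2)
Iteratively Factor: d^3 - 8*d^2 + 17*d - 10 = (d - 1)*(d^2 - 7*d + 10) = (d - 2)*(d - 1)*(d - 5)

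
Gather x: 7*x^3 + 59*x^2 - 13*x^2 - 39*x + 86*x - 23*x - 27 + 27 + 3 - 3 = 7*x^3 + 46*x^2 + 24*x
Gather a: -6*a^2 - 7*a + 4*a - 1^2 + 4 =-6*a^2 - 3*a + 3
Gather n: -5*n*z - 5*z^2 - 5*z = -5*n*z - 5*z^2 - 5*z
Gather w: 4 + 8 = 12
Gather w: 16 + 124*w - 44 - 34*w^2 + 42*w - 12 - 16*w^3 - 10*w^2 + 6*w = -16*w^3 - 44*w^2 + 172*w - 40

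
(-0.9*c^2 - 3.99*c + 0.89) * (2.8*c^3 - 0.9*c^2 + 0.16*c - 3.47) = -2.52*c^5 - 10.362*c^4 + 5.939*c^3 + 1.6836*c^2 + 13.9877*c - 3.0883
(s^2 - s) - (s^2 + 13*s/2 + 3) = -15*s/2 - 3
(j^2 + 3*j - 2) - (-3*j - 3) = j^2 + 6*j + 1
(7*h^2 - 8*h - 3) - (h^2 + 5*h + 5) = 6*h^2 - 13*h - 8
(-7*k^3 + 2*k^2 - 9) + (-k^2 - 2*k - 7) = -7*k^3 + k^2 - 2*k - 16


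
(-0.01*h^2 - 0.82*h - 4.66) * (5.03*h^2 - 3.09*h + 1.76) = -0.0503*h^4 - 4.0937*h^3 - 20.9236*h^2 + 12.9562*h - 8.2016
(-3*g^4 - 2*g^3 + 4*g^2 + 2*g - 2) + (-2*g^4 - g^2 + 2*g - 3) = -5*g^4 - 2*g^3 + 3*g^2 + 4*g - 5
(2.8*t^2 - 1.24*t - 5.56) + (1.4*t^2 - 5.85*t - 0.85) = 4.2*t^2 - 7.09*t - 6.41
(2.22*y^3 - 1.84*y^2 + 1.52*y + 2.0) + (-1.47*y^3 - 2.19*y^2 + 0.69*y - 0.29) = 0.75*y^3 - 4.03*y^2 + 2.21*y + 1.71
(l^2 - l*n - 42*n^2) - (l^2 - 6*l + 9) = -l*n + 6*l - 42*n^2 - 9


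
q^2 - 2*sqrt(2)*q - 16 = (q - 4*sqrt(2))*(q + 2*sqrt(2))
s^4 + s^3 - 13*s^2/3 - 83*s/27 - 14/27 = (s - 2)*(s + 1/3)^2*(s + 7/3)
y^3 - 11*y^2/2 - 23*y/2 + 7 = (y - 7)*(y - 1/2)*(y + 2)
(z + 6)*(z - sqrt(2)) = z^2 - sqrt(2)*z + 6*z - 6*sqrt(2)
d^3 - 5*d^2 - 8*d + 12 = (d - 6)*(d - 1)*(d + 2)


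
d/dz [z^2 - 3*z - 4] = 2*z - 3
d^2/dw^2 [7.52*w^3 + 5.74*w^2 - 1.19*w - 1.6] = 45.12*w + 11.48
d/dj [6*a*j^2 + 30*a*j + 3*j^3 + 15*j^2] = 12*a*j + 30*a + 9*j^2 + 30*j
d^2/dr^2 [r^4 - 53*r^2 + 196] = 12*r^2 - 106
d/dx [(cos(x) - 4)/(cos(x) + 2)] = -6*sin(x)/(cos(x) + 2)^2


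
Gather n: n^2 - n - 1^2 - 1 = n^2 - n - 2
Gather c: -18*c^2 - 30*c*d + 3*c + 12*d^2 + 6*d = -18*c^2 + c*(3 - 30*d) + 12*d^2 + 6*d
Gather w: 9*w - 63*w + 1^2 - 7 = -54*w - 6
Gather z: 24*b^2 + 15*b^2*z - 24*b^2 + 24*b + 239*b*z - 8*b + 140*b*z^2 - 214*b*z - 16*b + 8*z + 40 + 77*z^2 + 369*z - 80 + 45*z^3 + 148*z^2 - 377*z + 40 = 45*z^3 + z^2*(140*b + 225) + z*(15*b^2 + 25*b)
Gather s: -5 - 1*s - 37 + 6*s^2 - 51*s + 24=6*s^2 - 52*s - 18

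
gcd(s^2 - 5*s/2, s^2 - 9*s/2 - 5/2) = 1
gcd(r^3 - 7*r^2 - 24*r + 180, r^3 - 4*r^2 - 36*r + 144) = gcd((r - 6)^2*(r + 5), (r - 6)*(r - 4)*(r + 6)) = r - 6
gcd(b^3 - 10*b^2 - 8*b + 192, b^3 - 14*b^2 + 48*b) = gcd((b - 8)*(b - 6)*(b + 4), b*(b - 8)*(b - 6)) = b^2 - 14*b + 48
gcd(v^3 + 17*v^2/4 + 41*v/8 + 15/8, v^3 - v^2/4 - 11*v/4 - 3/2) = v^2 + 7*v/4 + 3/4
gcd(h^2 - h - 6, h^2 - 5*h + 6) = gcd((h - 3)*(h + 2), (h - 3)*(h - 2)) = h - 3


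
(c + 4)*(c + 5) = c^2 + 9*c + 20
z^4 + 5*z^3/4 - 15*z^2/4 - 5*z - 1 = (z - 2)*(z + 1/4)*(z + 1)*(z + 2)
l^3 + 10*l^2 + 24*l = l*(l + 4)*(l + 6)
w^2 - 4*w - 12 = (w - 6)*(w + 2)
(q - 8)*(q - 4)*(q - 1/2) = q^3 - 25*q^2/2 + 38*q - 16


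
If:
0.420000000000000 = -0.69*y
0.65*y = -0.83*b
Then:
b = 0.48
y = -0.61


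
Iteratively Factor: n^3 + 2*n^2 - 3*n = (n + 3)*(n^2 - n) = n*(n + 3)*(n - 1)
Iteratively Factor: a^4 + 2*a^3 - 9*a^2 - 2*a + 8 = (a + 4)*(a^3 - 2*a^2 - a + 2) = (a - 2)*(a + 4)*(a^2 - 1) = (a - 2)*(a - 1)*(a + 4)*(a + 1)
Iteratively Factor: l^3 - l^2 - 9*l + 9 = (l - 3)*(l^2 + 2*l - 3) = (l - 3)*(l - 1)*(l + 3)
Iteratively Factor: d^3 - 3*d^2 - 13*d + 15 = (d + 3)*(d^2 - 6*d + 5) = (d - 5)*(d + 3)*(d - 1)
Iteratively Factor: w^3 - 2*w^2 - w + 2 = (w - 2)*(w^2 - 1) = (w - 2)*(w + 1)*(w - 1)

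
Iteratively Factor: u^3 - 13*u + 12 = (u - 3)*(u^2 + 3*u - 4) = (u - 3)*(u - 1)*(u + 4)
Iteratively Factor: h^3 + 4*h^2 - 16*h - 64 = (h + 4)*(h^2 - 16) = (h + 4)^2*(h - 4)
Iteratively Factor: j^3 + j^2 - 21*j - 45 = (j - 5)*(j^2 + 6*j + 9) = (j - 5)*(j + 3)*(j + 3)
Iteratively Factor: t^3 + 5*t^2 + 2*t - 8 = (t - 1)*(t^2 + 6*t + 8) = (t - 1)*(t + 4)*(t + 2)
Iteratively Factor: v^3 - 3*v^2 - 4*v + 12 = (v + 2)*(v^2 - 5*v + 6) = (v - 2)*(v + 2)*(v - 3)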